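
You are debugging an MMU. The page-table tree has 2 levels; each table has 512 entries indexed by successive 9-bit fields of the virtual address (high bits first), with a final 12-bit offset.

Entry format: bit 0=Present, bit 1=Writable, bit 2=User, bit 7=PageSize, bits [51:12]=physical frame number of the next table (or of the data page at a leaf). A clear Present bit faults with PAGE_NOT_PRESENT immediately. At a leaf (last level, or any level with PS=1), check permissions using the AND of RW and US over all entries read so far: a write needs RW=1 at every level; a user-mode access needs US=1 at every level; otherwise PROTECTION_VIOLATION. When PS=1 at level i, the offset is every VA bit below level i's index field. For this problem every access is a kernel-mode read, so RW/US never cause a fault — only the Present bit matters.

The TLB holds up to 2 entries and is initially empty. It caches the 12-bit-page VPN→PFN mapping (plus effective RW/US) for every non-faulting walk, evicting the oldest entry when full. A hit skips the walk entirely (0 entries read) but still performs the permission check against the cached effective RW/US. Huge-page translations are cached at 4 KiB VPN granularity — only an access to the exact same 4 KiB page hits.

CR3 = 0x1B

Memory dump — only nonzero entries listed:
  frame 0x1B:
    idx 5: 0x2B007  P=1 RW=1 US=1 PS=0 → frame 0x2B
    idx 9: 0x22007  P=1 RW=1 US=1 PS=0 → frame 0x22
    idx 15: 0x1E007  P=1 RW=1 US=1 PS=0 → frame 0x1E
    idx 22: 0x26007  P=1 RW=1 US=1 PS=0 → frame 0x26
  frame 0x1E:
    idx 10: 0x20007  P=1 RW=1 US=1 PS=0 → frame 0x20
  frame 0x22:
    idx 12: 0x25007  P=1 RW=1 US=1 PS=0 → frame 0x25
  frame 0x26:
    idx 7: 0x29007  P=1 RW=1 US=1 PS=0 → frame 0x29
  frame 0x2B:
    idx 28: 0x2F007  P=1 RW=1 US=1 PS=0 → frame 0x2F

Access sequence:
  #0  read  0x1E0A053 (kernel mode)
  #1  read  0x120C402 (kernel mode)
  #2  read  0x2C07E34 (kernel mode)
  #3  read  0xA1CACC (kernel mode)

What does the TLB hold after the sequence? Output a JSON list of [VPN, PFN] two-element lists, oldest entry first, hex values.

Walk each access:
#0 VA=0x1E0A053 (r,kernel):
  L0: frame=0x1B idx=15 entry=0x1E007 [P=1 RW=1 US=1 PS=0]
  L1: frame=0x1E idx=10 entry=0x20007 [P=1 RW=1 US=1 PS=0]
  ✓ 0x20053  — 2 lookups
#1 VA=0x120C402 (r,kernel):
  L0: frame=0x1B idx=9 entry=0x22007 [P=1 RW=1 US=1 PS=0]
  L1: frame=0x22 idx=12 entry=0x25007 [P=1 RW=1 US=1 PS=0]
  ✓ 0x25402  — 2 lookups
#2 VA=0x2C07E34 (r,kernel):
  L0: frame=0x1B idx=22 entry=0x26007 [P=1 RW=1 US=1 PS=0]
  L1: frame=0x26 idx=7 entry=0x29007 [P=1 RW=1 US=1 PS=0]
  ✓ 0x29E34  — 2 lookups
#3 VA=0xA1CACC (r,kernel):
  L0: frame=0x1B idx=5 entry=0x2B007 [P=1 RW=1 US=1 PS=0]
  L1: frame=0x2B idx=28 entry=0x2F007 [P=1 RW=1 US=1 PS=0]
  ✓ 0x2FACC  — 2 lookups

TLB: [["0x2C07", "0x29"], ["0xA1C", "0x2F"]]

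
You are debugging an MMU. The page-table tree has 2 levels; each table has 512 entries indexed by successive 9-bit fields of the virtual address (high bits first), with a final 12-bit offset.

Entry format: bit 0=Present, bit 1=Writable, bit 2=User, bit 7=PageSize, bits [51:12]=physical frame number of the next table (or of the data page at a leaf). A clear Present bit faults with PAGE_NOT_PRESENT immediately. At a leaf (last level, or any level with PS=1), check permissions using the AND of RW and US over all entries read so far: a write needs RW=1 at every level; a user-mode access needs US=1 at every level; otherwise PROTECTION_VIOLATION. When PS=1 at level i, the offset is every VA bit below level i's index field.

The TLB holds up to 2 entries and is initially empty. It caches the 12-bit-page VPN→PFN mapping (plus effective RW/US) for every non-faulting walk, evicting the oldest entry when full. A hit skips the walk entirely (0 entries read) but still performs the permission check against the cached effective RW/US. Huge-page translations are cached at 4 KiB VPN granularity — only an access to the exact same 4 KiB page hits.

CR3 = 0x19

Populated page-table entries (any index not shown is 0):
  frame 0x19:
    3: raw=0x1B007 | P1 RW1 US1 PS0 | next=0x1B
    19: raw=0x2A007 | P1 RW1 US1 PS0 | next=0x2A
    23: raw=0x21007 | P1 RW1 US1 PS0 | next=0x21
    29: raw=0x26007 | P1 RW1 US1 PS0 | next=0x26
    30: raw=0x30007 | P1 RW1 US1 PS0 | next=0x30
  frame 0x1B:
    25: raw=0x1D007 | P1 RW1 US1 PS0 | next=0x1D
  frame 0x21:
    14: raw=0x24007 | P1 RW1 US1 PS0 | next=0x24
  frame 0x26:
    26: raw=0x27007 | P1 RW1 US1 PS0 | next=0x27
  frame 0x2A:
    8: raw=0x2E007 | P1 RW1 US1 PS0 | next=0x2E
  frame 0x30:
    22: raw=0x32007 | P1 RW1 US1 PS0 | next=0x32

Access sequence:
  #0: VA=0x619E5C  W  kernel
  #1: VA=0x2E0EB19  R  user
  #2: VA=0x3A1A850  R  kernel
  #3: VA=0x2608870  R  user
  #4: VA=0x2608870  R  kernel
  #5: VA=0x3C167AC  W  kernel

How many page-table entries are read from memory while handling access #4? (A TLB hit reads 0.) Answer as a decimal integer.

Per-access translation:
#0 VA=0x619E5C (w,kernel):
  L0: frame=0x19 idx=3 entry=0x1B007 [P=1 RW=1 US=1 PS=0]
  L1: frame=0x1B idx=25 entry=0x1D007 [P=1 RW=1 US=1 PS=0]
  ✓ 0x1DE5C  — 2 lookups
#1 VA=0x2E0EB19 (r,user):
  L0: frame=0x19 idx=23 entry=0x21007 [P=1 RW=1 US=1 PS=0]
  L1: frame=0x21 idx=14 entry=0x24007 [P=1 RW=1 US=1 PS=0]
  ✓ 0x24B19  — 2 lookups
#2 VA=0x3A1A850 (r,kernel):
  L0: frame=0x19 idx=29 entry=0x26007 [P=1 RW=1 US=1 PS=0]
  L1: frame=0x26 idx=26 entry=0x27007 [P=1 RW=1 US=1 PS=0]
  ✓ 0x27850  — 2 lookups
#3 VA=0x2608870 (r,user):
  L0: frame=0x19 idx=19 entry=0x2A007 [P=1 RW=1 US=1 PS=0]
  L1: frame=0x2A idx=8 entry=0x2E007 [P=1 RW=1 US=1 PS=0]
  ✓ 0x2E870  — 2 lookups
#4 VA=0x2608870 (r,kernel):
  TLB hit vpn=0x2608 → PA=0x2E870
#5 VA=0x3C167AC (w,kernel):
  L0: frame=0x19 idx=30 entry=0x30007 [P=1 RW=1 US=1 PS=0]
  L1: frame=0x30 idx=22 entry=0x32007 [P=1 RW=1 US=1 PS=0]
  ✓ 0x327AC  — 2 lookups

Entries read for #4: 0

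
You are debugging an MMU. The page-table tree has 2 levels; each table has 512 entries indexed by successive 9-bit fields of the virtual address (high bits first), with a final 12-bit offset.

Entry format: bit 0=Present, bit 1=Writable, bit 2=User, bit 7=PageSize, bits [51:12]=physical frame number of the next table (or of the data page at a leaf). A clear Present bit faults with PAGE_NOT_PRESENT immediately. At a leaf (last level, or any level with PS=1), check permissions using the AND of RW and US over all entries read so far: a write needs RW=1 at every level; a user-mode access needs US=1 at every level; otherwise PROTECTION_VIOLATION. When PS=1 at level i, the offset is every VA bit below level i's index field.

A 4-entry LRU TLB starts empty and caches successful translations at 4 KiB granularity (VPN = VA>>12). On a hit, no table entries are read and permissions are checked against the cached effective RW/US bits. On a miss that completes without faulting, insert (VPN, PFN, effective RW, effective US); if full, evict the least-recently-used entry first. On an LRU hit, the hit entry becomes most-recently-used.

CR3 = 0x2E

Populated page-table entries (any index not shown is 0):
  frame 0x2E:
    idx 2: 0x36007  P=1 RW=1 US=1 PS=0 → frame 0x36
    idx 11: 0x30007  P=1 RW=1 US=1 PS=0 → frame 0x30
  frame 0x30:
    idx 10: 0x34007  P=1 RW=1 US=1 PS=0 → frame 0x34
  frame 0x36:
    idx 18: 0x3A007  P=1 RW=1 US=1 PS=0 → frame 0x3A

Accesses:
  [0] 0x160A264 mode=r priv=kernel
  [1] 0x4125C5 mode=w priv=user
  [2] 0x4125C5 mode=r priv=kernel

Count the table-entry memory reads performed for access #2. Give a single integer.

Walk each access:
#0 VA=0x160A264 (r,kernel):
  L0: frame=0x2E idx=11 entry=0x30007 [P=1 RW=1 US=1 PS=0]
  L1: frame=0x30 idx=10 entry=0x34007 [P=1 RW=1 US=1 PS=0]
  ✓ 0x34264  — 2 lookups
#1 VA=0x4125C5 (w,user):
  L0: frame=0x2E idx=2 entry=0x36007 [P=1 RW=1 US=1 PS=0]
  L1: frame=0x36 idx=18 entry=0x3A007 [P=1 RW=1 US=1 PS=0]
  ✓ 0x3A5C5  — 2 lookups
#2 VA=0x4125C5 (r,kernel):
  TLB hit vpn=0x412 → PA=0x3A5C5

Entries read for #2: 0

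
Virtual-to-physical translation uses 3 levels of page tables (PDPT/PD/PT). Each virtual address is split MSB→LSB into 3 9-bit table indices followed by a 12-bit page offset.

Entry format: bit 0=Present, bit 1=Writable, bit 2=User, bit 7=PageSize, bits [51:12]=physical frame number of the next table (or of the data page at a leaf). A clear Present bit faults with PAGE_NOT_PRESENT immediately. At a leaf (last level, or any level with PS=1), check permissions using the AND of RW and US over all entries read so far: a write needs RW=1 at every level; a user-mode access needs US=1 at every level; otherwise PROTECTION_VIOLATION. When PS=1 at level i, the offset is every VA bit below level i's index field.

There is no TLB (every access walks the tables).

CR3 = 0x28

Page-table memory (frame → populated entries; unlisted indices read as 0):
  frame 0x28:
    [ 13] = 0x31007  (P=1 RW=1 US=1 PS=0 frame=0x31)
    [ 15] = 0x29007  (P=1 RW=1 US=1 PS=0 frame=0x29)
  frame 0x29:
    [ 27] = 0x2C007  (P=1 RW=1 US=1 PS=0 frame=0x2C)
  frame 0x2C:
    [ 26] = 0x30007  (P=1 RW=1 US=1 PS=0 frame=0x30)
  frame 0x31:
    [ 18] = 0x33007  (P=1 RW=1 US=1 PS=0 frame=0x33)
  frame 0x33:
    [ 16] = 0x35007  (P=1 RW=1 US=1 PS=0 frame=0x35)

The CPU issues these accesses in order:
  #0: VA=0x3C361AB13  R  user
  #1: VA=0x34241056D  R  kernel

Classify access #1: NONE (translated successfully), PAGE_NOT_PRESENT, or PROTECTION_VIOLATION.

Per-access translation:
#0 VA=0x3C361AB13 (r,user):
  L0: frame=0x28 idx=15 entry=0x29007 [P=1 RW=1 US=1 PS=0]
  L1: frame=0x29 idx=27 entry=0x2C007 [P=1 RW=1 US=1 PS=0]
  L2: frame=0x2C idx=26 entry=0x30007 [P=1 RW=1 US=1 PS=0]
  ⇒ phys 0x30B13  [3 reads]
#1 VA=0x34241056D (r,kernel):
  L0: frame=0x28 idx=13 entry=0x31007 [P=1 RW=1 US=1 PS=0]
  L1: frame=0x31 idx=18 entry=0x33007 [P=1 RW=1 US=1 PS=0]
  L2: frame=0x33 idx=16 entry=0x35007 [P=1 RW=1 US=1 PS=0]
  ⇒ phys 0x3556D  [3 reads]

Access #1 fault: NONE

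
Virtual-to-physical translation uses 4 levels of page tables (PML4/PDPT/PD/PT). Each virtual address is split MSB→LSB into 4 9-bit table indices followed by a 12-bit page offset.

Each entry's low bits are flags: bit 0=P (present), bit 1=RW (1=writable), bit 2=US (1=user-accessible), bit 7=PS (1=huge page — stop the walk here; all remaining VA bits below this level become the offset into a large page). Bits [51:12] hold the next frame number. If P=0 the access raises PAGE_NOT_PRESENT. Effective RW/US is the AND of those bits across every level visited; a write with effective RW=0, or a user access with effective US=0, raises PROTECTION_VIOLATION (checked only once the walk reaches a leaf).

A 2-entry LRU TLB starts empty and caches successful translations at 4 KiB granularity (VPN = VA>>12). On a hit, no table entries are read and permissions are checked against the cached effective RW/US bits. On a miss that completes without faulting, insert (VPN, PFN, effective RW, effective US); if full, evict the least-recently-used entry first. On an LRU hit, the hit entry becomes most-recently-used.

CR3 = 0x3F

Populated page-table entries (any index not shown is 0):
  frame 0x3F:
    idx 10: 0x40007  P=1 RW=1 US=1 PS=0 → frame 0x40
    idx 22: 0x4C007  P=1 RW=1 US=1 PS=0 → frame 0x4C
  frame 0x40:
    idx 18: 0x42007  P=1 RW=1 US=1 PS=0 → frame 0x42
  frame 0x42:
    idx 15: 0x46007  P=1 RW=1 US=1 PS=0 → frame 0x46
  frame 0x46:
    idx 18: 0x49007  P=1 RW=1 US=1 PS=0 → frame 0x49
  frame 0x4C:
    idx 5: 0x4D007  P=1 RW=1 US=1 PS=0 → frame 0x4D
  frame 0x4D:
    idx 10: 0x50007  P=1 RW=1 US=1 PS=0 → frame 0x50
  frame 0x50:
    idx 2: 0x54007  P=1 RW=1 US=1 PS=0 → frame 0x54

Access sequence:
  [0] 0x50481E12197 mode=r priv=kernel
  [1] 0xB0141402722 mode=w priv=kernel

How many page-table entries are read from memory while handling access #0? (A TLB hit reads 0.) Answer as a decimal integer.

Trace:
#0 VA=0x50481E12197 (r,kernel):
  L0 @0x3F[10] → 0x40007  P=1,RW=1,US=1,PS=0
  L1 @0x40[18] → 0x42007  P=1,RW=1,US=1,PS=0
  L2 @0x42[15] → 0x46007  P=1,RW=1,US=1,PS=0
  L3 @0x46[18] → 0x49007  P=1,RW=1,US=1,PS=0
  ✓ 0x49197  — 4 lookups
#1 VA=0xB0141402722 (w,kernel):
  L0 @0x3F[22] → 0x4C007  P=1,RW=1,US=1,PS=0
  L1 @0x4C[5] → 0x4D007  P=1,RW=1,US=1,PS=0
  L2 @0x4D[10] → 0x50007  P=1,RW=1,US=1,PS=0
  L3 @0x50[2] → 0x54007  P=1,RW=1,US=1,PS=0
  ✓ 0x54722  — 4 lookups

Entries read for #0: 4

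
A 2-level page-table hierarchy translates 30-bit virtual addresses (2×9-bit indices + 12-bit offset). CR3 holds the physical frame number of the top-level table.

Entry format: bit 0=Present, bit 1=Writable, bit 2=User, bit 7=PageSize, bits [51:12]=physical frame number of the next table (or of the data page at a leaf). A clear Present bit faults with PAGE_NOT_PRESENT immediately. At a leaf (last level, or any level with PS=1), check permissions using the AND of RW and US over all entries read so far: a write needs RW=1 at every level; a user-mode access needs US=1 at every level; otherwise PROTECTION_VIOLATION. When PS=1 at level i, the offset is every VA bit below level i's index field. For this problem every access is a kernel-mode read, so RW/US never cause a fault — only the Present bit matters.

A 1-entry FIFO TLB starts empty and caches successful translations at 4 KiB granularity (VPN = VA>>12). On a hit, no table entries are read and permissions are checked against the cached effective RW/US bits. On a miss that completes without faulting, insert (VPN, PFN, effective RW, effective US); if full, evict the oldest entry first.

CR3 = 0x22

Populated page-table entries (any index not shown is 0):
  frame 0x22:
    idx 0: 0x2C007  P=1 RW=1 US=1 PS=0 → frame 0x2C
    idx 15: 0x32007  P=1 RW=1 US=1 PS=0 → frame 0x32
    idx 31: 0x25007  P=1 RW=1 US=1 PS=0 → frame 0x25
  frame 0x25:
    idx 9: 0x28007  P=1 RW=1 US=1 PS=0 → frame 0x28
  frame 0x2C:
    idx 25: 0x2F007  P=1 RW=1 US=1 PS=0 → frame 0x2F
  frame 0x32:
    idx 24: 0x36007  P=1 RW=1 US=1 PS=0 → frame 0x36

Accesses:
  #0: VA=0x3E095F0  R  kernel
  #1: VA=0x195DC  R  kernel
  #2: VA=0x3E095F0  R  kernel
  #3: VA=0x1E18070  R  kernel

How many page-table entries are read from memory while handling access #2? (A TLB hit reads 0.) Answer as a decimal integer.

Walk each access:
#0 VA=0x3E095F0 (r,kernel):
  lvl0: tbl 0x22, slot 31 ⇒ 0x25007 (P1/RW1/US1/PS0)
  lvl1: tbl 0x25, slot 9 ⇒ 0x28007 (P1/RW1/US1/PS0)
  ✓ 0x285F0  — 2 lookups
#1 VA=0x195DC (r,kernel):
  lvl0: tbl 0x22, slot 0 ⇒ 0x2C007 (P1/RW1/US1/PS0)
  lvl1: tbl 0x2C, slot 25 ⇒ 0x2F007 (P1/RW1/US1/PS0)
  ✓ 0x2F5DC  — 2 lookups
#2 VA=0x3E095F0 (r,kernel):
  lvl0: tbl 0x22, slot 31 ⇒ 0x25007 (P1/RW1/US1/PS0)
  lvl1: tbl 0x25, slot 9 ⇒ 0x28007 (P1/RW1/US1/PS0)
  ✓ 0x285F0  — 2 lookups
#3 VA=0x1E18070 (r,kernel):
  lvl0: tbl 0x22, slot 15 ⇒ 0x32007 (P1/RW1/US1/PS0)
  lvl1: tbl 0x32, slot 24 ⇒ 0x36007 (P1/RW1/US1/PS0)
  ✓ 0x36070  — 2 lookups

Entries read for #2: 2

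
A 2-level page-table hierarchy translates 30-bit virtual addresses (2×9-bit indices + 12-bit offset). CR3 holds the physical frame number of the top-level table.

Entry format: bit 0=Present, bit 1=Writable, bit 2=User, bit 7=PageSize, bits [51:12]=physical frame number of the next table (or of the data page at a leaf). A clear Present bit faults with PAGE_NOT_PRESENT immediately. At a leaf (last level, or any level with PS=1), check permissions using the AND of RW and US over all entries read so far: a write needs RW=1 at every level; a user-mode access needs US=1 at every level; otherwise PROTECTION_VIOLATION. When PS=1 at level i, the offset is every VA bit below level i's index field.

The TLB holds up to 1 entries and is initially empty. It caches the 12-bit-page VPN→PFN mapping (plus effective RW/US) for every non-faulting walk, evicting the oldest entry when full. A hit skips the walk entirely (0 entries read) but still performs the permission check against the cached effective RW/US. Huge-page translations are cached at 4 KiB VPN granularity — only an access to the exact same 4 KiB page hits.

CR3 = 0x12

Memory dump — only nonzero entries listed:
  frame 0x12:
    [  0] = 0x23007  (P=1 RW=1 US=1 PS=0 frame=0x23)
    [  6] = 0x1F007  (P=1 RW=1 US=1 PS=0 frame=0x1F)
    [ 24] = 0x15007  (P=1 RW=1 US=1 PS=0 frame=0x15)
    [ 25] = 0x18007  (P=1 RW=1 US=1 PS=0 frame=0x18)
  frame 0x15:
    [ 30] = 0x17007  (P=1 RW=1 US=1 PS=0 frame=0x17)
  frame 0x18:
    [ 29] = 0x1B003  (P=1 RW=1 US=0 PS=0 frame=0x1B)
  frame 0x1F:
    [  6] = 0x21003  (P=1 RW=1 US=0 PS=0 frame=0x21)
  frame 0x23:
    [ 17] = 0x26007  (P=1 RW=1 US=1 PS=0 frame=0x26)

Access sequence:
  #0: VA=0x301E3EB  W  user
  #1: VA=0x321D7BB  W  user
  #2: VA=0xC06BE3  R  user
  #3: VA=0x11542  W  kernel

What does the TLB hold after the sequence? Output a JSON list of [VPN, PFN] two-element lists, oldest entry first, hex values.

Per-access translation:
#0 VA=0x301E3EB (w,user):
  lvl0: tbl 0x12, slot 24 ⇒ 0x15007 (P1/RW1/US1/PS0)
  lvl1: tbl 0x15, slot 30 ⇒ 0x17007 (P1/RW1/US1/PS0)
  ✓ 0x173EB  — 2 lookups
#1 VA=0x321D7BB (w,user):
  lvl0: tbl 0x12, slot 25 ⇒ 0x18007 (P1/RW1/US1/PS0)
  lvl1: tbl 0x18, slot 29 ⇒ 0x1B003 (P1/RW1/US0/PS0)
  ✗ PROTECTION_VIOLATION  [2 reads]
#2 VA=0xC06BE3 (r,user):
  lvl0: tbl 0x12, slot 6 ⇒ 0x1F007 (P1/RW1/US1/PS0)
  lvl1: tbl 0x1F, slot 6 ⇒ 0x21003 (P1/RW1/US0/PS0)
  ✗ PROTECTION_VIOLATION  [2 reads]
#3 VA=0x11542 (w,kernel):
  lvl0: tbl 0x12, slot 0 ⇒ 0x23007 (P1/RW1/US1/PS0)
  lvl1: tbl 0x23, slot 17 ⇒ 0x26007 (P1/RW1/US1/PS0)
  ✓ 0x26542  — 2 lookups

TLB: [["0x11", "0x26"]]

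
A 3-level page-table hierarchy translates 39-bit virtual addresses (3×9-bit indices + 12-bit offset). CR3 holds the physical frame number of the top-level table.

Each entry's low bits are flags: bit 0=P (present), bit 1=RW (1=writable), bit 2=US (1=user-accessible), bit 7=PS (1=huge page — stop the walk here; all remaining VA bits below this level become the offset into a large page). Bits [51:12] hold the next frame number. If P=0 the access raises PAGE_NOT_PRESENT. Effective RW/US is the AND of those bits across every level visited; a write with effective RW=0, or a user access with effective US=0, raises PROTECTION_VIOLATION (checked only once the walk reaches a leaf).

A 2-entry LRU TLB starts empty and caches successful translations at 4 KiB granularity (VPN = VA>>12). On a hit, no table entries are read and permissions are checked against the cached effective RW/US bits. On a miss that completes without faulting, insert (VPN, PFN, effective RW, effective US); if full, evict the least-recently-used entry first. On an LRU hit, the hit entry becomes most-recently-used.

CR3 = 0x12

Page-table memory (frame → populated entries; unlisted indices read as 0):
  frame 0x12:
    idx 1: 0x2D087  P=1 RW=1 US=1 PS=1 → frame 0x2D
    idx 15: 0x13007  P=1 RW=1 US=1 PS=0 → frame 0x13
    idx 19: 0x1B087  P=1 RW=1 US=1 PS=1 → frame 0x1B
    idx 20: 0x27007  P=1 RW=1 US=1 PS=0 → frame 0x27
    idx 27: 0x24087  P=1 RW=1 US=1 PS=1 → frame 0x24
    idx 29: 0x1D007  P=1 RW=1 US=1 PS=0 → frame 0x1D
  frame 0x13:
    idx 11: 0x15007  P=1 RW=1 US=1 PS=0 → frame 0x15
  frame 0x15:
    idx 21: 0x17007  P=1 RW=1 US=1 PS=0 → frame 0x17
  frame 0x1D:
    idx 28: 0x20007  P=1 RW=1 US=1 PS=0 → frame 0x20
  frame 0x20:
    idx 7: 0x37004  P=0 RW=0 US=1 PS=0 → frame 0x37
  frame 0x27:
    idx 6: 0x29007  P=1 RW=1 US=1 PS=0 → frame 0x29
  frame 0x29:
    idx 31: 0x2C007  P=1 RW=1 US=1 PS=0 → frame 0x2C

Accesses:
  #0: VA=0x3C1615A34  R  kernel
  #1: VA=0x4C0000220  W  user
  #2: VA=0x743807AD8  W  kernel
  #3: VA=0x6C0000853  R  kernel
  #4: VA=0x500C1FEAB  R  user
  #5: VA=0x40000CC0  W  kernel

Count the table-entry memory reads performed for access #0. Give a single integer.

Walk each access:
#0 VA=0x3C1615A34 (r,kernel):
  L0: frame=0x12 idx=15 entry=0x13007 [P=1 RW=1 US=1 PS=0]
  L1: frame=0x13 idx=11 entry=0x15007 [P=1 RW=1 US=1 PS=0]
  L2: frame=0x15 idx=21 entry=0x17007 [P=1 RW=1 US=1 PS=0]
  → PA=0x17A34  (3 entries read)
#1 VA=0x4C0000220 (w,user):
  L0: frame=0x12 idx=19 entry=0x1B087 [P=1 RW=1 US=1 PS=1]
  → PA=0x1B220 (huge @L0)  (1 entries read)
#2 VA=0x743807AD8 (w,kernel):
  L0: frame=0x12 idx=29 entry=0x1D007 [P=1 RW=1 US=1 PS=0]
  L1: frame=0x1D idx=28 entry=0x20007 [P=1 RW=1 US=1 PS=0]
  L2: frame=0x20 idx=7 entry=0x37004 [P=0 RW=0 US=1 PS=0]
  ⇒ fault: PAGE_NOT_PRESENT  — 3 lookups
#3 VA=0x6C0000853 (r,kernel):
  L0: frame=0x12 idx=27 entry=0x24087 [P=1 RW=1 US=1 PS=1]
  → PA=0x24853 (huge @L0)  (1 entries read)
#4 VA=0x500C1FEAB (r,user):
  L0: frame=0x12 idx=20 entry=0x27007 [P=1 RW=1 US=1 PS=0]
  L1: frame=0x27 idx=6 entry=0x29007 [P=1 RW=1 US=1 PS=0]
  L2: frame=0x29 idx=31 entry=0x2C007 [P=1 RW=1 US=1 PS=0]
  → PA=0x2CEAB  (3 entries read)
#5 VA=0x40000CC0 (w,kernel):
  L0: frame=0x12 idx=1 entry=0x2D087 [P=1 RW=1 US=1 PS=1]
  → PA=0x2DCC0 (huge @L0)  (1 entries read)

Entries read for #0: 3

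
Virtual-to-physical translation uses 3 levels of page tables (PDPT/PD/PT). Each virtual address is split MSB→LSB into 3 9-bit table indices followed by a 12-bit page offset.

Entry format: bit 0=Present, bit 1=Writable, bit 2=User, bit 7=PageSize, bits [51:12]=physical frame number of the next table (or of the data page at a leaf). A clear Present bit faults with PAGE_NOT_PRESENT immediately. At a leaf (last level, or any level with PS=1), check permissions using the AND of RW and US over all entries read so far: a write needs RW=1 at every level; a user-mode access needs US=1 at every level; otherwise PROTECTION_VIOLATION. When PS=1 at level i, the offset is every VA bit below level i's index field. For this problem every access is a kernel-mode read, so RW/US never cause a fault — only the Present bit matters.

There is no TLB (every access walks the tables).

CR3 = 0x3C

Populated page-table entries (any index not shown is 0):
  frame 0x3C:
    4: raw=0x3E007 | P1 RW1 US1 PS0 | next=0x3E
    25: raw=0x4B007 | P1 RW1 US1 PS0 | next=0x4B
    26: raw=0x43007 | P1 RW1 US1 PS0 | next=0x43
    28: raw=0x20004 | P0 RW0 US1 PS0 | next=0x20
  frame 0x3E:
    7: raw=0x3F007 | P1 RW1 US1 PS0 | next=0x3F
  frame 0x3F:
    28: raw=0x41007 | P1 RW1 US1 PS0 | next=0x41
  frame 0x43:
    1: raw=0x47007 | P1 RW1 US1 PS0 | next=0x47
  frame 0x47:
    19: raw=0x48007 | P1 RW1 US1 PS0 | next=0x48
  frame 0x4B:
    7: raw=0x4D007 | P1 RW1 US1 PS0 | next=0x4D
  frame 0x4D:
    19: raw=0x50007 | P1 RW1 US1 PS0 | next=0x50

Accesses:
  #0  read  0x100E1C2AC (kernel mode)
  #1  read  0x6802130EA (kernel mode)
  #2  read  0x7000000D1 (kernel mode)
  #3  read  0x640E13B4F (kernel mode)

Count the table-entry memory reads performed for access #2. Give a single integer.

Walk each access:
#0 VA=0x100E1C2AC (r,kernel):
  [0] read 0x3C idx=4: raw=0x3E007 flags P=1 W=1 U=1 S=0
  [1] read 0x3E idx=7: raw=0x3F007 flags P=1 W=1 U=1 S=0
  [2] read 0x3F idx=28: raw=0x41007 flags P=1 W=1 U=1 S=0
  → PA=0x412AC  (3 entries read)
#1 VA=0x6802130EA (r,kernel):
  [0] read 0x3C idx=26: raw=0x43007 flags P=1 W=1 U=1 S=0
  [1] read 0x43 idx=1: raw=0x47007 flags P=1 W=1 U=1 S=0
  [2] read 0x47 idx=19: raw=0x48007 flags P=1 W=1 U=1 S=0
  → PA=0x480EA  (3 entries read)
#2 VA=0x7000000D1 (r,kernel):
  [0] read 0x3C idx=28: raw=0x20004 flags P=0 W=0 U=1 S=0
  ✗ PAGE_NOT_PRESENT  [1 reads]
#3 VA=0x640E13B4F (r,kernel):
  [0] read 0x3C idx=25: raw=0x4B007 flags P=1 W=1 U=1 S=0
  [1] read 0x4B idx=7: raw=0x4D007 flags P=1 W=1 U=1 S=0
  [2] read 0x4D idx=19: raw=0x50007 flags P=1 W=1 U=1 S=0
  → PA=0x50B4F  (3 entries read)

Entries read for #2: 1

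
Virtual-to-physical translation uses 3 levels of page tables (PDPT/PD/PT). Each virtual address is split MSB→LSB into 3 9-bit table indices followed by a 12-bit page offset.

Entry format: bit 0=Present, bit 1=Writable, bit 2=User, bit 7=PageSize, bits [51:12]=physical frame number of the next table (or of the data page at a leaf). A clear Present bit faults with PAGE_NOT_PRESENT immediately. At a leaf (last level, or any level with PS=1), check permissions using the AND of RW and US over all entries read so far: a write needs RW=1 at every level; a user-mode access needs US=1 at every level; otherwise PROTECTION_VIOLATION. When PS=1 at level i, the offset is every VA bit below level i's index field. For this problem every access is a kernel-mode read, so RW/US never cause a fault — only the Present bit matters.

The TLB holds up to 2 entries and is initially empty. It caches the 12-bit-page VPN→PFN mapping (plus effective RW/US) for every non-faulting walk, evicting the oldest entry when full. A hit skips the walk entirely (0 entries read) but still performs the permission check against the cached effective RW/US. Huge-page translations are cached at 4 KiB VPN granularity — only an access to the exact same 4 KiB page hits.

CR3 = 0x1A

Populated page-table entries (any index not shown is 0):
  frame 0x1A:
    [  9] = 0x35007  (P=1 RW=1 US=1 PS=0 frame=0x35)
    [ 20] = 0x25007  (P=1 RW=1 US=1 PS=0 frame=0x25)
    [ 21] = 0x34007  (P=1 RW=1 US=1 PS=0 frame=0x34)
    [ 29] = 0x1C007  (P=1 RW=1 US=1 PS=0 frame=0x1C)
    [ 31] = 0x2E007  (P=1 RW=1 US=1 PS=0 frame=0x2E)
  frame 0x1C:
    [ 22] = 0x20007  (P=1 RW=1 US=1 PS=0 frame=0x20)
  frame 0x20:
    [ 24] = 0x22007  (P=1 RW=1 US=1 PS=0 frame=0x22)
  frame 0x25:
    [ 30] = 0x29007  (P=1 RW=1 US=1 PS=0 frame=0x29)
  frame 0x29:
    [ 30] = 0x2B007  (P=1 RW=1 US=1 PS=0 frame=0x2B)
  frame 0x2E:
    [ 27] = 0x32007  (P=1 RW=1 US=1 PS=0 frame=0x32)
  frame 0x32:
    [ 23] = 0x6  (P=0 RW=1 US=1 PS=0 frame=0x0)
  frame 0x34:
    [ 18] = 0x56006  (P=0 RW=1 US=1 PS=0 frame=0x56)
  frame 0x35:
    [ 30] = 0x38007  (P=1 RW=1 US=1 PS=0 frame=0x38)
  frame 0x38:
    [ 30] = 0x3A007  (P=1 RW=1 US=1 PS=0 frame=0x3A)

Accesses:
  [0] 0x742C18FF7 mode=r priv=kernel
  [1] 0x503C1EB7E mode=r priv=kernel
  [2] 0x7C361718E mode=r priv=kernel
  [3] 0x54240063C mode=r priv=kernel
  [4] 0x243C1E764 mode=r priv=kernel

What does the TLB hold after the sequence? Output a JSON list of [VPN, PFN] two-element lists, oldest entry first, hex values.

Walk each access:
#0 VA=0x742C18FF7 (r,kernel):
  lvl0: tbl 0x1A, slot 29 ⇒ 0x1C007 (P1/RW1/US1/PS0)
  lvl1: tbl 0x1C, slot 22 ⇒ 0x20007 (P1/RW1/US1/PS0)
  lvl2: tbl 0x20, slot 24 ⇒ 0x22007 (P1/RW1/US1/PS0)
  ⇒ phys 0x22FF7  [3 reads]
#1 VA=0x503C1EB7E (r,kernel):
  lvl0: tbl 0x1A, slot 20 ⇒ 0x25007 (P1/RW1/US1/PS0)
  lvl1: tbl 0x25, slot 30 ⇒ 0x29007 (P1/RW1/US1/PS0)
  lvl2: tbl 0x29, slot 30 ⇒ 0x2B007 (P1/RW1/US1/PS0)
  ⇒ phys 0x2BB7E  [3 reads]
#2 VA=0x7C361718E (r,kernel):
  lvl0: tbl 0x1A, slot 31 ⇒ 0x2E007 (P1/RW1/US1/PS0)
  lvl1: tbl 0x2E, slot 27 ⇒ 0x32007 (P1/RW1/US1/PS0)
  lvl2: tbl 0x32, slot 23 ⇒ 0x6 (P0/RW1/US1/PS0)
  ⇒ fault: PAGE_NOT_PRESENT  — 3 lookups
#3 VA=0x54240063C (r,kernel):
  lvl0: tbl 0x1A, slot 21 ⇒ 0x34007 (P1/RW1/US1/PS0)
  lvl1: tbl 0x34, slot 18 ⇒ 0x56006 (P0/RW1/US1/PS0)
  ⇒ fault: PAGE_NOT_PRESENT  — 2 lookups
#4 VA=0x243C1E764 (r,kernel):
  lvl0: tbl 0x1A, slot 9 ⇒ 0x35007 (P1/RW1/US1/PS0)
  lvl1: tbl 0x35, slot 30 ⇒ 0x38007 (P1/RW1/US1/PS0)
  lvl2: tbl 0x38, slot 30 ⇒ 0x3A007 (P1/RW1/US1/PS0)
  ⇒ phys 0x3A764  [3 reads]

TLB: [["0x503C1E", "0x2B"], ["0x243C1E", "0x3A"]]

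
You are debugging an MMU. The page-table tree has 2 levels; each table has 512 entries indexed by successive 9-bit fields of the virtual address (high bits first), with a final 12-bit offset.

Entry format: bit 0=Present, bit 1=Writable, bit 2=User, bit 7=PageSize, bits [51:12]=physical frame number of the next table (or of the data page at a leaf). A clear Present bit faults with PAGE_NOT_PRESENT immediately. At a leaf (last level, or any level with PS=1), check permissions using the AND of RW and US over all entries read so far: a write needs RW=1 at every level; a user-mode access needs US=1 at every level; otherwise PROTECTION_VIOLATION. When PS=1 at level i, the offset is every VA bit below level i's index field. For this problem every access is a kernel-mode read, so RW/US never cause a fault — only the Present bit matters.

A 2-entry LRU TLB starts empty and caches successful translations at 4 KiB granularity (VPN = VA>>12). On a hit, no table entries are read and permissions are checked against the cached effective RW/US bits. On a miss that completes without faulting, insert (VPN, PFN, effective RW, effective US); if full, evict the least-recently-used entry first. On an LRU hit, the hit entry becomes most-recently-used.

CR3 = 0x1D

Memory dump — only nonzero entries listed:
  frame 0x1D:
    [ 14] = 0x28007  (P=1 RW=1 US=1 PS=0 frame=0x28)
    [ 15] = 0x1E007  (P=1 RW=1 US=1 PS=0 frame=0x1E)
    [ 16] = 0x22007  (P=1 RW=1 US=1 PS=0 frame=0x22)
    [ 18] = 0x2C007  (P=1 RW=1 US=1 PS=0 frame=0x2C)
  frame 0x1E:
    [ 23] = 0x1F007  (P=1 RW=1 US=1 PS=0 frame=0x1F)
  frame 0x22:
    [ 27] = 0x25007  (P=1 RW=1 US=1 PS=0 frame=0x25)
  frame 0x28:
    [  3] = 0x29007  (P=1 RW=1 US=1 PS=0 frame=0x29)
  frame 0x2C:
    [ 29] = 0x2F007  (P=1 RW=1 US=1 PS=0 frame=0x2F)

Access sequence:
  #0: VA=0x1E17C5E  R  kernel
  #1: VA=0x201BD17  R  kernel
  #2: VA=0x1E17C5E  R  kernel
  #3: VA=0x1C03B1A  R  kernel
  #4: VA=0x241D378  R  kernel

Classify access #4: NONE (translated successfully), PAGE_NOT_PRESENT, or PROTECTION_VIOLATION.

Per-access translation:
#0 VA=0x1E17C5E (r,kernel):
  L0: frame=0x1D idx=15 entry=0x1E007 [P=1 RW=1 US=1 PS=0]
  L1: frame=0x1E idx=23 entry=0x1F007 [P=1 RW=1 US=1 PS=0]
  ✓ 0x1FC5E  — 2 lookups
#1 VA=0x201BD17 (r,kernel):
  L0: frame=0x1D idx=16 entry=0x22007 [P=1 RW=1 US=1 PS=0]
  L1: frame=0x22 idx=27 entry=0x25007 [P=1 RW=1 US=1 PS=0]
  ✓ 0x25D17  — 2 lookups
#2 VA=0x1E17C5E (r,kernel):
  TLB hit vpn=0x1E17 → PA=0x1FC5E
#3 VA=0x1C03B1A (r,kernel):
  L0: frame=0x1D idx=14 entry=0x28007 [P=1 RW=1 US=1 PS=0]
  L1: frame=0x28 idx=3 entry=0x29007 [P=1 RW=1 US=1 PS=0]
  ✓ 0x29B1A  — 2 lookups
#4 VA=0x241D378 (r,kernel):
  L0: frame=0x1D idx=18 entry=0x2C007 [P=1 RW=1 US=1 PS=0]
  L1: frame=0x2C idx=29 entry=0x2F007 [P=1 RW=1 US=1 PS=0]
  ✓ 0x2F378  — 2 lookups

Access #4 fault: NONE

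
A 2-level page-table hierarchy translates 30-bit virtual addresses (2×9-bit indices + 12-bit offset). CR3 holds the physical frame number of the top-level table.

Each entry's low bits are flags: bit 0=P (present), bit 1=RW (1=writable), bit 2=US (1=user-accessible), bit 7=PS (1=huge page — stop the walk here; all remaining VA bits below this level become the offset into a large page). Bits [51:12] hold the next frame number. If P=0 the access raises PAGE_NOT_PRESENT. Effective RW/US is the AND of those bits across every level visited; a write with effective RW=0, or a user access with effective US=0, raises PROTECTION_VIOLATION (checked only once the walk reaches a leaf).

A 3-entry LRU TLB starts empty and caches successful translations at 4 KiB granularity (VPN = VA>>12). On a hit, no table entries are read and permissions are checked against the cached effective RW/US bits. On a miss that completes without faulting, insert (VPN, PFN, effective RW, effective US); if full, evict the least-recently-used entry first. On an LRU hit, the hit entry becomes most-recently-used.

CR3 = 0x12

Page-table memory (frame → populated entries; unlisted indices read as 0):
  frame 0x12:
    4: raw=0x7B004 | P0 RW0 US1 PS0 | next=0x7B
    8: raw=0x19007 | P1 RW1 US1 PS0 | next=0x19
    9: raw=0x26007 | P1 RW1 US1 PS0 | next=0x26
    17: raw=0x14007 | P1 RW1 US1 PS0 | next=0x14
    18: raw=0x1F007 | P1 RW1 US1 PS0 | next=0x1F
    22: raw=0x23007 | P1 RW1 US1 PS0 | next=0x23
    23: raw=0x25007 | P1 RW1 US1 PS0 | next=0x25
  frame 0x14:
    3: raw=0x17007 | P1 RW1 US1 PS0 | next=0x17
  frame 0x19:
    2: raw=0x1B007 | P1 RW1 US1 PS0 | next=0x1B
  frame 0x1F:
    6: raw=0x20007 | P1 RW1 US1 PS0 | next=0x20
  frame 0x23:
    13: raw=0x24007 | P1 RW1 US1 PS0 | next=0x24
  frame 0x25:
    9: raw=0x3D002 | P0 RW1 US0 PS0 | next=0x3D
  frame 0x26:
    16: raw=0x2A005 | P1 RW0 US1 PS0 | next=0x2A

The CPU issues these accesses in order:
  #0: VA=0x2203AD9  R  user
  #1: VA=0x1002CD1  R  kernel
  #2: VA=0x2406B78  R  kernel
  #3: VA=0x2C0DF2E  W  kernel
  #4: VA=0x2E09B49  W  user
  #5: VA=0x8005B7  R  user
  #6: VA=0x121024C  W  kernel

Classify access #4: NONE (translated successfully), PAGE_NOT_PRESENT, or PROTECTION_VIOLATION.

Walk each access:
#0 VA=0x2203AD9 (r,user):
  [0] read 0x12 idx=17: raw=0x14007 flags P=1 W=1 U=1 S=0
  [1] read 0x14 idx=3: raw=0x17007 flags P=1 W=1 U=1 S=0
  ✓ 0x17AD9  — 2 lookups
#1 VA=0x1002CD1 (r,kernel):
  [0] read 0x12 idx=8: raw=0x19007 flags P=1 W=1 U=1 S=0
  [1] read 0x19 idx=2: raw=0x1B007 flags P=1 W=1 U=1 S=0
  ✓ 0x1BCD1  — 2 lookups
#2 VA=0x2406B78 (r,kernel):
  [0] read 0x12 idx=18: raw=0x1F007 flags P=1 W=1 U=1 S=0
  [1] read 0x1F idx=6: raw=0x20007 flags P=1 W=1 U=1 S=0
  ✓ 0x20B78  — 2 lookups
#3 VA=0x2C0DF2E (w,kernel):
  [0] read 0x12 idx=22: raw=0x23007 flags P=1 W=1 U=1 S=0
  [1] read 0x23 idx=13: raw=0x24007 flags P=1 W=1 U=1 S=0
  ✓ 0x24F2E  — 2 lookups
#4 VA=0x2E09B49 (w,user):
  [0] read 0x12 idx=23: raw=0x25007 flags P=1 W=1 U=1 S=0
  [1] read 0x25 idx=9: raw=0x3D002 flags P=0 W=1 U=0 S=0
  ✗ PAGE_NOT_PRESENT  [2 reads]
#5 VA=0x8005B7 (r,user):
  [0] read 0x12 idx=4: raw=0x7B004 flags P=0 W=0 U=1 S=0
  ✗ PAGE_NOT_PRESENT  [1 reads]
#6 VA=0x121024C (w,kernel):
  [0] read 0x12 idx=9: raw=0x26007 flags P=1 W=1 U=1 S=0
  [1] read 0x26 idx=16: raw=0x2A005 flags P=1 W=0 U=1 S=0
  ✗ PROTECTION_VIOLATION  [2 reads]

Access #4 fault: PAGE_NOT_PRESENT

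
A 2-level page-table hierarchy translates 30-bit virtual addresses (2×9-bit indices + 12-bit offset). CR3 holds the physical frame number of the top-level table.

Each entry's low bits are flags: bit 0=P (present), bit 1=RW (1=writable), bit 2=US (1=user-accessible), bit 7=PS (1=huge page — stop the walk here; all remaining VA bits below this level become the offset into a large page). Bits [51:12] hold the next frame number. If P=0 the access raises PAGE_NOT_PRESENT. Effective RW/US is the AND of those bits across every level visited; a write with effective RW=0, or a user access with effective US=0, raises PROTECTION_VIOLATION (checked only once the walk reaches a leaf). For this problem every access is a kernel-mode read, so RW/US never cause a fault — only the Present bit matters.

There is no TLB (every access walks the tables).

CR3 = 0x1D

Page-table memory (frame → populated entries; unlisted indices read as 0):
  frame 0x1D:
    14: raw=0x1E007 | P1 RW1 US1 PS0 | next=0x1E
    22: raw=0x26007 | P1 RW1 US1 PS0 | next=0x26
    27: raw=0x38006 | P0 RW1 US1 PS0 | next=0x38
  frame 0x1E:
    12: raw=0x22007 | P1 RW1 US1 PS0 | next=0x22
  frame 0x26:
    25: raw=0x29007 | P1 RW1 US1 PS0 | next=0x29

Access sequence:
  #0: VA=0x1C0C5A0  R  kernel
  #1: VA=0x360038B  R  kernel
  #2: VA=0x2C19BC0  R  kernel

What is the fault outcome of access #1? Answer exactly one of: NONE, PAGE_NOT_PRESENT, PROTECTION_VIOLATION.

Per-access translation:
#0 VA=0x1C0C5A0 (r,kernel):
  L0 @0x1D[14] → 0x1E007  P=1,RW=1,US=1,PS=0
  L1 @0x1E[12] → 0x22007  P=1,RW=1,US=1,PS=0
  → PA=0x225A0  (2 entries read)
#1 VA=0x360038B (r,kernel):
  L0 @0x1D[27] → 0x38006  P=0,RW=1,US=1,PS=0
  ⇒ fault: PAGE_NOT_PRESENT  — 1 lookups
#2 VA=0x2C19BC0 (r,kernel):
  L0 @0x1D[22] → 0x26007  P=1,RW=1,US=1,PS=0
  L1 @0x26[25] → 0x29007  P=1,RW=1,US=1,PS=0
  → PA=0x29BC0  (2 entries read)

Access #1 fault: PAGE_NOT_PRESENT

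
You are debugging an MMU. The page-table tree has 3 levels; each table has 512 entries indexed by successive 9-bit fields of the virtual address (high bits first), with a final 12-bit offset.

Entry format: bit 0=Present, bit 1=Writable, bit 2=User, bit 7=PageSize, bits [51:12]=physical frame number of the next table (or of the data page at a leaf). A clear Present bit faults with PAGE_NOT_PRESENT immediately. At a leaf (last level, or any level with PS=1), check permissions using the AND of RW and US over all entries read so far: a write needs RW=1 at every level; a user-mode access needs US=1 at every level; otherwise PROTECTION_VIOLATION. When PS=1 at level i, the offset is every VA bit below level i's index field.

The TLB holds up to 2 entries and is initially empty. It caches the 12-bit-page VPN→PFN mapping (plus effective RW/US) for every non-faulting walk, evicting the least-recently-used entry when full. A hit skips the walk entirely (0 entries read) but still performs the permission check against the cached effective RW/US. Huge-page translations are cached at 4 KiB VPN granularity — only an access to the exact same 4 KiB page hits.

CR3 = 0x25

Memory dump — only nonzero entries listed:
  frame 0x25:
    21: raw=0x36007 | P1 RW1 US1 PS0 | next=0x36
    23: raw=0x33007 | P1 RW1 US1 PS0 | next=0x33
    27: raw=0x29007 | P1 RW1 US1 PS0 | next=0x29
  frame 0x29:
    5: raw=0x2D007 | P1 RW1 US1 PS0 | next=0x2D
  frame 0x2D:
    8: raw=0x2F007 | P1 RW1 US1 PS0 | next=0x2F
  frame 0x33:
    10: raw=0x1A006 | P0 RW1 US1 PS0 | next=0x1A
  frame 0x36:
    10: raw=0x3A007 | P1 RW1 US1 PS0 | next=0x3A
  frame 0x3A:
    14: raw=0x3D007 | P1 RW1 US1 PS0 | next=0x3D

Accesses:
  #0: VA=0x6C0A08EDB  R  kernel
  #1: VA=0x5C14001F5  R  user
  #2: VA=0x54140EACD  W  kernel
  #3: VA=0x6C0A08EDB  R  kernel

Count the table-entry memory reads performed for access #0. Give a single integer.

Walk each access:
#0 VA=0x6C0A08EDB (r,kernel):
  [0] read 0x25 idx=27: raw=0x29007 flags P=1 W=1 U=1 S=0
  [1] read 0x29 idx=5: raw=0x2D007 flags P=1 W=1 U=1 S=0
  [2] read 0x2D idx=8: raw=0x2F007 flags P=1 W=1 U=1 S=0
  → PA=0x2FEDB  (3 entries read)
#1 VA=0x5C14001F5 (r,user):
  [0] read 0x25 idx=23: raw=0x33007 flags P=1 W=1 U=1 S=0
  [1] read 0x33 idx=10: raw=0x1A006 flags P=0 W=1 U=1 S=0
  → PAGE_NOT_PRESENT  (2 entries read)
#2 VA=0x54140EACD (w,kernel):
  [0] read 0x25 idx=21: raw=0x36007 flags P=1 W=1 U=1 S=0
  [1] read 0x36 idx=10: raw=0x3A007 flags P=1 W=1 U=1 S=0
  [2] read 0x3A idx=14: raw=0x3D007 flags P=1 W=1 U=1 S=0
  → PA=0x3DACD  (3 entries read)
#3 VA=0x6C0A08EDB (r,kernel):
  TLB hit vpn=0x6C0A08 → PA=0x2FEDB

Entries read for #0: 3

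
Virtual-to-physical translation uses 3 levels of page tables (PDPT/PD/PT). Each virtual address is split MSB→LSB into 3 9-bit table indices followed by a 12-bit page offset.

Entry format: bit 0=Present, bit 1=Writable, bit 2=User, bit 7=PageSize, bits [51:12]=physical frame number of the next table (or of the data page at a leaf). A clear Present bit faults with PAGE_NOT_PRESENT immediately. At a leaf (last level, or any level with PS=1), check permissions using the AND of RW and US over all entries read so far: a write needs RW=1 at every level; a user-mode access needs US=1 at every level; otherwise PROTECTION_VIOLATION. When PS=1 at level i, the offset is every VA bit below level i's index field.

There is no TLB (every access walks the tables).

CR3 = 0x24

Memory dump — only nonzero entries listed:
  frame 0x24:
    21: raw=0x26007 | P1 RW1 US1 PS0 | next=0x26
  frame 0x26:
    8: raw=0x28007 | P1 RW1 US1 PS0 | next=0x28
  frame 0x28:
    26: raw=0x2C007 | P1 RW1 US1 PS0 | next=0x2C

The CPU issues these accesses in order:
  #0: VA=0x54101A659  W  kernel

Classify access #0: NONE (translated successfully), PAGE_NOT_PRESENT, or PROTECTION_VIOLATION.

Per-access translation:
#0 VA=0x54101A659 (w,kernel):
  L0 @0x24[21] → 0x26007  P=1,RW=1,US=1,PS=0
  L1 @0x26[8] → 0x28007  P=1,RW=1,US=1,PS=0
  L2 @0x28[26] → 0x2C007  P=1,RW=1,US=1,PS=0
  → PA=0x2C659  (3 entries read)

Access #0 fault: NONE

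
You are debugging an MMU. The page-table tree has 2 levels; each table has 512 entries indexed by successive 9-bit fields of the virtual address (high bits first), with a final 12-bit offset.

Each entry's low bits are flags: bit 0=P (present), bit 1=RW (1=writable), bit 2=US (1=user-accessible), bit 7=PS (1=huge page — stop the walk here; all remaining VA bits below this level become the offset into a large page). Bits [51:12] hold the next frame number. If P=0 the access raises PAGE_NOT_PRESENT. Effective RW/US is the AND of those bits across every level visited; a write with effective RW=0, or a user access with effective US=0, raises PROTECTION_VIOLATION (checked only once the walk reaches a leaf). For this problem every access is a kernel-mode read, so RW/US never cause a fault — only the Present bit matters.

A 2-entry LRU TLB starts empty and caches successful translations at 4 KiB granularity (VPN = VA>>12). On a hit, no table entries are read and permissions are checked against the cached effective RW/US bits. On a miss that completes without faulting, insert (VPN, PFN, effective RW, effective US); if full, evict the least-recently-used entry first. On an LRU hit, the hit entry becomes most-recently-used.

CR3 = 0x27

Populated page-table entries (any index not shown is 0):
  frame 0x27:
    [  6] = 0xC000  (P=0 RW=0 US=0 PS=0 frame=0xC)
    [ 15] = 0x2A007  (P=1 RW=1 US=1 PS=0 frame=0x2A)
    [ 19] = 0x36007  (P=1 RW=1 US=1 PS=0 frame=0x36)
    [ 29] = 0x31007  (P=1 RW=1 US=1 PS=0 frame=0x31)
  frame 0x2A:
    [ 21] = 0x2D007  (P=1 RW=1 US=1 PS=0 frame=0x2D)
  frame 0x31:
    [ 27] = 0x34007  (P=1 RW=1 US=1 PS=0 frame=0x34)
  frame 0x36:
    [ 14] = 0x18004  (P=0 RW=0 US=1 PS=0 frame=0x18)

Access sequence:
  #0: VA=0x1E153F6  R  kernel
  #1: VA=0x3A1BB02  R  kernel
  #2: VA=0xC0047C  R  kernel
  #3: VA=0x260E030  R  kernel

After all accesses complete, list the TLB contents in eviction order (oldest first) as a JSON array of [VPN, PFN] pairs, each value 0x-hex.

Per-access translation:
#0 VA=0x1E153F6 (r,kernel):
  L0 @0x27[15] → 0x2A007  P=1,RW=1,US=1,PS=0
  L1 @0x2A[21] → 0x2D007  P=1,RW=1,US=1,PS=0
  ✓ 0x2D3F6  — 2 lookups
#1 VA=0x3A1BB02 (r,kernel):
  L0 @0x27[29] → 0x31007  P=1,RW=1,US=1,PS=0
  L1 @0x31[27] → 0x34007  P=1,RW=1,US=1,PS=0
  ✓ 0x34B02  — 2 lookups
#2 VA=0xC0047C (r,kernel):
  L0 @0x27[6] → 0xC000  P=0,RW=0,US=0,PS=0
  ✗ PAGE_NOT_PRESENT  [1 reads]
#3 VA=0x260E030 (r,kernel):
  L0 @0x27[19] → 0x36007  P=1,RW=1,US=1,PS=0
  L1 @0x36[14] → 0x18004  P=0,RW=0,US=1,PS=0
  ✗ PAGE_NOT_PRESENT  [2 reads]

TLB: [["0x1E15", "0x2D"], ["0x3A1B", "0x34"]]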